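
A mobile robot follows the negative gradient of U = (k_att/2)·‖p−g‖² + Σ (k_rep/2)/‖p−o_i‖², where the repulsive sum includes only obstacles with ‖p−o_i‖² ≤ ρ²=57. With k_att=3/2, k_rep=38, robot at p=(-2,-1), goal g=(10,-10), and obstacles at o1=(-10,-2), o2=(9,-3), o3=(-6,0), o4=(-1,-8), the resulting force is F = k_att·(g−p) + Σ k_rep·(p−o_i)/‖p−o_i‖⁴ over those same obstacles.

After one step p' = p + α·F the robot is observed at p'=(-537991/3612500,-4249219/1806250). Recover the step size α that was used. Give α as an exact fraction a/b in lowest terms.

F_att = 3/2·(g−p) = 3/2·(12,-9) = (18.0000,-13.5000)
o1: d²=65 > ρ²=57 → inactive
o2: d²=125 > ρ²=57 → inactive
o3: d²=17 ≤ ρ²=57; F_rep = 38·(4,-1)/17² = (0.5260,-0.1315)
o4: d²=50 ≤ ρ²=57; F_rep = 38·(-1,7)/50² = (-0.0152,0.1064)
F = F_att + ΣF_rep = (18.5108,-13.5251)
Δp = p'−p = (1.8511,-1.3525); α = Δx/Fx = (6687009/3612500) / (6687009/361250) = 1/10
check: Δy/Fy = (-2442969/1806250) / (-2442969/180625) = 1/10 ✓

α = 1/10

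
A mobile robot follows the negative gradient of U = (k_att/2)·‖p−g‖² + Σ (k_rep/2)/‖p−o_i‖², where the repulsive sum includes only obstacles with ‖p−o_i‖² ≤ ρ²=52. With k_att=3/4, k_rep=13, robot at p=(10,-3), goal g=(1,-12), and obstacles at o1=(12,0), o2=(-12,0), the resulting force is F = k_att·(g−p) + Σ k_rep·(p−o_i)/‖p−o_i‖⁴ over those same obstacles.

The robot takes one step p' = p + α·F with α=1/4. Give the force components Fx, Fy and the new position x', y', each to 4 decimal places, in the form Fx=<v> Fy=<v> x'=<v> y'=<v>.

Fx=-6.9038 Fy=-6.9808 x'=8.2740 y'=-4.7452

F_att = 3/4·(g−p) = 3/4·(-9,-9) = (-6.7500,-6.7500)
o1: d²=13 ≤ ρ²=52; F_rep = 13·(-2,-3)/13² = (-0.1538,-0.2308)
o2: d²=493 > ρ²=52 → inactive
F = F_att + ΣF_rep = (-6.9038,-6.9808)
p' = p + 1/4·F = (8.2740,-4.7452)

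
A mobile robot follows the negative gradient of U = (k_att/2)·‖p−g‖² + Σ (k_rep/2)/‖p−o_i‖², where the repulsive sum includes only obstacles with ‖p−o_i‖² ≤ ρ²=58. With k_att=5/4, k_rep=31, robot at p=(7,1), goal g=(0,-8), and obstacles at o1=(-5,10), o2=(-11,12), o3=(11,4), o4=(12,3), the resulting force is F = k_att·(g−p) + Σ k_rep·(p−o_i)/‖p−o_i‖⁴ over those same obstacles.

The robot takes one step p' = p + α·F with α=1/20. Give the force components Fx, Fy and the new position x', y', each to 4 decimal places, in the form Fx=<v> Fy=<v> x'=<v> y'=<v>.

F_att = 5/4·(g−p) = 5/4·(-7,-9) = (-8.7500,-11.2500)
o1: d²=225 > ρ²=58 → inactive
o2: d²=445 > ρ²=58 → inactive
o3: d²=25 ≤ ρ²=58; F_rep = 31·(-4,-3)/25² = (-0.1984,-0.1488)
o4: d²=29 ≤ ρ²=58; F_rep = 31·(-5,-2)/29² = (-0.1843,-0.0737)
F = F_att + ΣF_rep = (-9.1327,-11.4725)
p' = p + 1/20·F = (6.5434,0.4264)

Fx=-9.1327 Fy=-11.4725 x'=6.5434 y'=0.4264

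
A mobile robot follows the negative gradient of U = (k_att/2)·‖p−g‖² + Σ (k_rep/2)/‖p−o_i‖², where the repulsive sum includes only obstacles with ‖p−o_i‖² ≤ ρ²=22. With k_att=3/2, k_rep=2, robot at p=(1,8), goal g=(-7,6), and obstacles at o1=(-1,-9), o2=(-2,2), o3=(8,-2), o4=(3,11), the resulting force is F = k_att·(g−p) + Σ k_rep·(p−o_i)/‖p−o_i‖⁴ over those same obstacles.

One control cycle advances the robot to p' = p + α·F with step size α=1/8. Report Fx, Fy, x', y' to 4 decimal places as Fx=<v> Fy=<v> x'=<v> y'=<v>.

Fx=-12.0237 Fy=-3.0355 x'=-0.5030 y'=7.6206

F_att = 3/2·(g−p) = 3/2·(-8,-2) = (-12.0000,-3.0000)
o1: d²=293 > ρ²=22 → inactive
o2: d²=45 > ρ²=22 → inactive
o3: d²=149 > ρ²=22 → inactive
o4: d²=13 ≤ ρ²=22; F_rep = 2·(-2,-3)/13² = (-0.0237,-0.0355)
F = F_att + ΣF_rep = (-12.0237,-3.0355)
p' = p + 1/8·F = (-0.5030,7.6206)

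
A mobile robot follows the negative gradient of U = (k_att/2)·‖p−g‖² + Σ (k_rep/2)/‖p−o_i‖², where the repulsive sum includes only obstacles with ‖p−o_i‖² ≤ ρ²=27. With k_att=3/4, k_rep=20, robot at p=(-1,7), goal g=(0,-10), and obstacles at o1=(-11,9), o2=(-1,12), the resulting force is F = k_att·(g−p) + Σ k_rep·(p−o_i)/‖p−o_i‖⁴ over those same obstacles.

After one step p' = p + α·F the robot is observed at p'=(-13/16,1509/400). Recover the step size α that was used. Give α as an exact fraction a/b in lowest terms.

α = 1/4

F_att = 3/4·(g−p) = 3/4·(1,-17) = (0.7500,-12.7500)
o1: d²=104 > ρ²=27 → inactive
o2: d²=25 ≤ ρ²=27; F_rep = 20·(0,-5)/25² = (0.0000,-0.1600)
F = F_att + ΣF_rep = (0.7500,-12.9100)
Δp = p'−p = (0.1875,-3.2275); α = Δx/Fx = (3/16) / (3/4) = 1/4
check: Δy/Fy = (-1291/400) / (-1291/100) = 1/4 ✓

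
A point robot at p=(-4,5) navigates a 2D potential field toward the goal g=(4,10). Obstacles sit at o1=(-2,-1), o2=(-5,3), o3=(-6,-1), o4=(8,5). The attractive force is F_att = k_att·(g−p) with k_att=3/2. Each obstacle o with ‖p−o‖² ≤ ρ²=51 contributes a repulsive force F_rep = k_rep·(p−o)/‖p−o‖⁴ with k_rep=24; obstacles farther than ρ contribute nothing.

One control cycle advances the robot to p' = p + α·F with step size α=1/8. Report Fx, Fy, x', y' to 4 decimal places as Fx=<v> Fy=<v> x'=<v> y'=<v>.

Fx=12.9600 Fy=9.6000 x'=-2.3800 y'=6.2000

F_att = 3/2·(g−p) = 3/2·(8,5) = (12.0000,7.5000)
o1: d²=40 ≤ ρ²=51; F_rep = 24·(-2,6)/40² = (-0.0300,0.0900)
o2: d²=5 ≤ ρ²=51; F_rep = 24·(1,2)/5² = (0.9600,1.9200)
o3: d²=40 ≤ ρ²=51; F_rep = 24·(2,6)/40² = (0.0300,0.0900)
o4: d²=144 > ρ²=51 → inactive
F = F_att + ΣF_rep = (12.9600,9.6000)
p' = p + 1/8·F = (-2.3800,6.2000)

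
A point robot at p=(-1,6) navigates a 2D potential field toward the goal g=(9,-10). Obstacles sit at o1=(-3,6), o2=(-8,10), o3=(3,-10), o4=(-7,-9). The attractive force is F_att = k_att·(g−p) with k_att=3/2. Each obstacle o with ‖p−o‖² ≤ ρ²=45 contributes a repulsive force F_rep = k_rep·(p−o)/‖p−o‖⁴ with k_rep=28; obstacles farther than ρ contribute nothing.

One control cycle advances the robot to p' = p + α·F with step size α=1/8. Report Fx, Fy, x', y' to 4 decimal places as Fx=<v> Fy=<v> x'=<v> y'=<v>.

F_att = 3/2·(g−p) = 3/2·(10,-16) = (15.0000,-24.0000)
o1: d²=4 ≤ ρ²=45; F_rep = 28·(2,0)/4² = (3.5000,0.0000)
o2: d²=65 > ρ²=45 → inactive
o3: d²=272 > ρ²=45 → inactive
o4: d²=261 > ρ²=45 → inactive
F = F_att + ΣF_rep = (18.5000,-24.0000)
p' = p + 1/8·F = (1.3125,3.0000)

Fx=18.5000 Fy=-24.0000 x'=1.3125 y'=3.0000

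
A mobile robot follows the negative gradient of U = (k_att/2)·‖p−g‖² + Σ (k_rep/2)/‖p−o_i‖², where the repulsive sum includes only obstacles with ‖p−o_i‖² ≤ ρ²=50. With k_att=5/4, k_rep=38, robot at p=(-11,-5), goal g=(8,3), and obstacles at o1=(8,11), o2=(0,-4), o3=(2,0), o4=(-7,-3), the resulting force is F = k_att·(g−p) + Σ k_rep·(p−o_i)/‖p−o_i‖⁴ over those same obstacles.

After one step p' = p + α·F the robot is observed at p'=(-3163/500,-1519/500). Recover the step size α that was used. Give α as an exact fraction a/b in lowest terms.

α = 1/5

F_att = 5/4·(g−p) = 5/4·(19,8) = (23.7500,10.0000)
o1: d²=617 > ρ²=50 → inactive
o2: d²=122 > ρ²=50 → inactive
o3: d²=194 > ρ²=50 → inactive
o4: d²=20 ≤ ρ²=50; F_rep = 38·(-4,-2)/20² = (-0.3800,-0.1900)
F = F_att + ΣF_rep = (23.3700,9.8100)
Δp = p'−p = (4.6740,1.9620); α = Δx/Fx = (2337/500) / (2337/100) = 1/5
check: Δy/Fy = (981/500) / (981/100) = 1/5 ✓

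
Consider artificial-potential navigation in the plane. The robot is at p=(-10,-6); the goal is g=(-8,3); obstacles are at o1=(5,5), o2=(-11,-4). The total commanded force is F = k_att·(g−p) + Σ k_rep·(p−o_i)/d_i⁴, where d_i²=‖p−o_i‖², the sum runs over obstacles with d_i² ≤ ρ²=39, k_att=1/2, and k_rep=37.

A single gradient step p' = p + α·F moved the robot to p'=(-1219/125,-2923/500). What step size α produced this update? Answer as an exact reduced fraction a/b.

F_att = 1/2·(g−p) = 1/2·(2,9) = (1.0000,4.5000)
o1: d²=346 > ρ²=39 → inactive
o2: d²=5 ≤ ρ²=39; F_rep = 37·(1,-2)/5² = (1.4800,-2.9600)
F = F_att + ΣF_rep = (2.4800,1.5400)
Δp = p'−p = (0.2480,0.1540); α = Δx/Fx = (31/125) / (62/25) = 1/10
check: Δy/Fy = (77/500) / (77/50) = 1/10 ✓

α = 1/10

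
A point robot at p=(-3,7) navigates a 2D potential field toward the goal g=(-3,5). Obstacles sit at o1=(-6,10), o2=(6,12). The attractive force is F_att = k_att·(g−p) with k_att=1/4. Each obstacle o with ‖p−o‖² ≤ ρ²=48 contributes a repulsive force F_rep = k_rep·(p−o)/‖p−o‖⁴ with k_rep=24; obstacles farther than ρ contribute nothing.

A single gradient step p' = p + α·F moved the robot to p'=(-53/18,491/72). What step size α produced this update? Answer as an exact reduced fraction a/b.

α = 1/4

F_att = 1/4·(g−p) = 1/4·(0,-2) = (0.0000,-0.5000)
o1: d²=18 ≤ ρ²=48; F_rep = 24·(3,-3)/18² = (0.2222,-0.2222)
o2: d²=106 > ρ²=48 → inactive
F = F_att + ΣF_rep = (0.2222,-0.7222)
Δp = p'−p = (0.0556,-0.1806); α = Δx/Fx = (1/18) / (2/9) = 1/4
check: Δy/Fy = (-13/72) / (-13/18) = 1/4 ✓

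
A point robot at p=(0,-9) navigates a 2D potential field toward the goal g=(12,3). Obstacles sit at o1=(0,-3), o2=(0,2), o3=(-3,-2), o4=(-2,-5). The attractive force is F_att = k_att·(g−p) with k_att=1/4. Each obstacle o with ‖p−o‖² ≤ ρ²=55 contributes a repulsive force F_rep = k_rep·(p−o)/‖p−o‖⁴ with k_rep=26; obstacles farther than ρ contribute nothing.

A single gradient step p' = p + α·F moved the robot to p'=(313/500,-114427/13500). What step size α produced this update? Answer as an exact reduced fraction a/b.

F_att = 1/4·(g−p) = 1/4·(12,12) = (3.0000,3.0000)
o1: d²=36 ≤ ρ²=55; F_rep = 26·(0,-6)/36² = (0.0000,-0.1204)
o2: d²=121 > ρ²=55 → inactive
o3: d²=58 > ρ²=55 → inactive
o4: d²=20 ≤ ρ²=55; F_rep = 26·(2,-4)/20² = (0.1300,-0.2600)
F = F_att + ΣF_rep = (3.1300,2.6196)
Δp = p'−p = (0.6260,0.5239); α = Δx/Fx = (313/500) / (313/100) = 1/5
check: Δy/Fy = (7073/13500) / (7073/2700) = 1/5 ✓

α = 1/5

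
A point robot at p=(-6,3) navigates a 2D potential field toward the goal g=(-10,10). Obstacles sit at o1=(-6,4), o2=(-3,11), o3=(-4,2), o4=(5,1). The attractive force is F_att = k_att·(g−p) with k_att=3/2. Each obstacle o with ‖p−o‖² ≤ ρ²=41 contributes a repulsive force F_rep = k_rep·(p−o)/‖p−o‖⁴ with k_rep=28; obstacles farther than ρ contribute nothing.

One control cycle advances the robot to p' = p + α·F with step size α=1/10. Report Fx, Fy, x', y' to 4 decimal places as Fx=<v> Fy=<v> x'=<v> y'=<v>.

Fx=-8.2400 Fy=-16.3800 x'=-6.8240 y'=1.3620

F_att = 3/2·(g−p) = 3/2·(-4,7) = (-6.0000,10.5000)
o1: d²=1 ≤ ρ²=41; F_rep = 28·(0,-1)/1² = (0.0000,-28.0000)
o2: d²=73 > ρ²=41 → inactive
o3: d²=5 ≤ ρ²=41; F_rep = 28·(-2,1)/5² = (-2.2400,1.1200)
o4: d²=125 > ρ²=41 → inactive
F = F_att + ΣF_rep = (-8.2400,-16.3800)
p' = p + 1/10·F = (-6.8240,1.3620)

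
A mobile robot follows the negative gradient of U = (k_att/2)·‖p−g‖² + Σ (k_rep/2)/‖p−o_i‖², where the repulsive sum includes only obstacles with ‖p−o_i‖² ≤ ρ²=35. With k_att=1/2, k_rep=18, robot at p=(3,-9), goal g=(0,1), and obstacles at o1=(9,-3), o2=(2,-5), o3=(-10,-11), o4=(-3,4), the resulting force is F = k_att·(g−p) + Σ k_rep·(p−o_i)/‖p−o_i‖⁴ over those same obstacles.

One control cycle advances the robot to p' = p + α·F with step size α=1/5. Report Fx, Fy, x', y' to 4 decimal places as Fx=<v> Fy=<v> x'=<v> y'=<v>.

F_att = 1/2·(g−p) = 1/2·(-3,10) = (-1.5000,5.0000)
o1: d²=72 > ρ²=35 → inactive
o2: d²=17 ≤ ρ²=35; F_rep = 18·(1,-4)/17² = (0.0623,-0.2491)
o3: d²=173 > ρ²=35 → inactive
o4: d²=205 > ρ²=35 → inactive
F = F_att + ΣF_rep = (-1.4377,4.7509)
p' = p + 1/5·F = (2.7125,-8.0498)

Fx=-1.4377 Fy=4.7509 x'=2.7125 y'=-8.0498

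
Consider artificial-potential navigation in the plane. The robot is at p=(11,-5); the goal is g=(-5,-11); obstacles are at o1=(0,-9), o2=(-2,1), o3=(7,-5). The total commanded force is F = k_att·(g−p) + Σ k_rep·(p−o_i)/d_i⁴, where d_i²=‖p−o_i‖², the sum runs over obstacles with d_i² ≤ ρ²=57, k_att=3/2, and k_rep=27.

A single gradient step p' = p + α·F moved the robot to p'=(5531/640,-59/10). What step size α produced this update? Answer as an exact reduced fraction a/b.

α = 1/10

F_att = 3/2·(g−p) = 3/2·(-16,-6) = (-24.0000,-9.0000)
o1: d²=137 > ρ²=57 → inactive
o2: d²=205 > ρ²=57 → inactive
o3: d²=16 ≤ ρ²=57; F_rep = 27·(4,0)/16² = (0.4219,0.0000)
F = F_att + ΣF_rep = (-23.5781,-9.0000)
Δp = p'−p = (-2.3578,-0.9000); α = Δx/Fx = (-1509/640) / (-1509/64) = 1/10
check: Δy/Fy = (-9/10) / (-9) = 1/10 ✓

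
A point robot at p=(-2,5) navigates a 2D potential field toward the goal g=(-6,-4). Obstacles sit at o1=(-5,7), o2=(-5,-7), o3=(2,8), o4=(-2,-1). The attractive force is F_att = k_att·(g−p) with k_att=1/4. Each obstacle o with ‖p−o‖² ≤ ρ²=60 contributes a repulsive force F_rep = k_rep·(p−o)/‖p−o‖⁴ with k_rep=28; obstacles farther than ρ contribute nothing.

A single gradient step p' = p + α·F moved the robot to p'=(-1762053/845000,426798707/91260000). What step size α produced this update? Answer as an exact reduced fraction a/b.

F_att = 1/4·(g−p) = 1/4·(-4,-9) = (-1.0000,-2.2500)
o1: d²=13 ≤ ρ²=60; F_rep = 28·(3,-2)/13² = (0.4970,-0.3314)
o2: d²=153 > ρ²=60 → inactive
o3: d²=25 ≤ ρ²=60; F_rep = 28·(-4,-3)/25² = (-0.1792,-0.1344)
o4: d²=36 ≤ ρ²=60; F_rep = 28·(0,6)/36² = (0.0000,0.1296)
F = F_att + ΣF_rep = (-0.6822,-2.5861)
Δp = p'−p = (-0.0853,-0.3233); α = Δx/Fx = (-72053/845000) / (-72053/105625) = 1/8
check: Δy/Fy = (-29501293/91260000) / (-29501293/11407500) = 1/8 ✓

α = 1/8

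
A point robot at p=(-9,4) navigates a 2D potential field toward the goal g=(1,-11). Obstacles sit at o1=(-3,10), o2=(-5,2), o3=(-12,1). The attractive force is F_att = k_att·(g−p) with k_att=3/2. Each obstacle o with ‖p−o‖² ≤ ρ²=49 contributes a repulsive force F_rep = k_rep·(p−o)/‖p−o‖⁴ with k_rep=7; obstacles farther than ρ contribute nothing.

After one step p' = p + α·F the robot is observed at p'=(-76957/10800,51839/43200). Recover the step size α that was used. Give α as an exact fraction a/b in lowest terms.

F_att = 3/2·(g−p) = 3/2·(10,-15) = (15.0000,-22.5000)
o1: d²=72 > ρ²=49 → inactive
o2: d²=20 ≤ ρ²=49; F_rep = 7·(-4,2)/20² = (-0.0700,0.0350)
o3: d²=18 ≤ ρ²=49; F_rep = 7·(3,3)/18² = (0.0648,0.0648)
F = F_att + ΣF_rep = (14.9948,-22.4002)
Δp = p'−p = (1.8744,-2.8000); α = Δx/Fx = (20243/10800) / (20243/1350) = 1/8
check: Δy/Fy = (-120961/43200) / (-120961/5400) = 1/8 ✓

α = 1/8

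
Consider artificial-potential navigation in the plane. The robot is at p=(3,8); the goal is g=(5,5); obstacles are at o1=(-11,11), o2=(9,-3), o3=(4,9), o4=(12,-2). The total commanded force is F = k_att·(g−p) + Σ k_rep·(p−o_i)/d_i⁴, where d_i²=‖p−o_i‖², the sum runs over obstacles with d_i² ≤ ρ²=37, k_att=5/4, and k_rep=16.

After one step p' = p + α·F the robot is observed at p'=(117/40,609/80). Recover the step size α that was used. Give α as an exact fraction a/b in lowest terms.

α = 1/20

F_att = 5/4·(g−p) = 5/4·(2,-3) = (2.5000,-3.7500)
o1: d²=205 > ρ²=37 → inactive
o2: d²=157 > ρ²=37 → inactive
o3: d²=2 ≤ ρ²=37; F_rep = 16·(-1,-1)/2² = (-4.0000,-4.0000)
o4: d²=181 > ρ²=37 → inactive
F = F_att + ΣF_rep = (-1.5000,-7.7500)
Δp = p'−p = (-0.0750,-0.3875); α = Δx/Fx = (-3/40) / (-3/2) = 1/20
check: Δy/Fy = (-31/80) / (-31/4) = 1/20 ✓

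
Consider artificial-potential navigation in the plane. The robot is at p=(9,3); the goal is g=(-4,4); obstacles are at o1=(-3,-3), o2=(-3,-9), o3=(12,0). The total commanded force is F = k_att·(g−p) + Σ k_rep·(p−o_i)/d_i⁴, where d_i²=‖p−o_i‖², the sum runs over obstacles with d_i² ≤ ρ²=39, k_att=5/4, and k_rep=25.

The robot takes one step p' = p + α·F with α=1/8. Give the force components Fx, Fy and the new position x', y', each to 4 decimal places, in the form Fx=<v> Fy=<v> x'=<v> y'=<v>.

F_att = 5/4·(g−p) = 5/4·(-13,1) = (-16.2500,1.2500)
o1: d²=180 > ρ²=39 → inactive
o2: d²=288 > ρ²=39 → inactive
o3: d²=18 ≤ ρ²=39; F_rep = 25·(-3,3)/18² = (-0.2315,0.2315)
F = F_att + ΣF_rep = (-16.4815,1.4815)
p' = p + 1/8·F = (6.9398,3.1852)

Fx=-16.4815 Fy=1.4815 x'=6.9398 y'=3.1852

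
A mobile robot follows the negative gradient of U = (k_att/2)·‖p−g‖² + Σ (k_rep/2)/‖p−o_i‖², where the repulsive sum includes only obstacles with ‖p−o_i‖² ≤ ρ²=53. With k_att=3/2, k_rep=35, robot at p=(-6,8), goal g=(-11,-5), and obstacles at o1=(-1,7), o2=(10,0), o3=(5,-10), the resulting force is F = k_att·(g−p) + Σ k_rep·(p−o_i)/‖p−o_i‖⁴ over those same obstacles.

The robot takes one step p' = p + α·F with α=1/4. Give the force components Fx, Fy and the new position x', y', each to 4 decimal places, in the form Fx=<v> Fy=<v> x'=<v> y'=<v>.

Fx=-7.7589 Fy=-19.4482 x'=-7.9397 y'=3.1379

F_att = 3/2·(g−p) = 3/2·(-5,-13) = (-7.5000,-19.5000)
o1: d²=26 ≤ ρ²=53; F_rep = 35·(-5,1)/26² = (-0.2589,0.0518)
o2: d²=320 > ρ²=53 → inactive
o3: d²=445 > ρ²=53 → inactive
F = F_att + ΣF_rep = (-7.7589,-19.4482)
p' = p + 1/4·F = (-7.9397,3.1379)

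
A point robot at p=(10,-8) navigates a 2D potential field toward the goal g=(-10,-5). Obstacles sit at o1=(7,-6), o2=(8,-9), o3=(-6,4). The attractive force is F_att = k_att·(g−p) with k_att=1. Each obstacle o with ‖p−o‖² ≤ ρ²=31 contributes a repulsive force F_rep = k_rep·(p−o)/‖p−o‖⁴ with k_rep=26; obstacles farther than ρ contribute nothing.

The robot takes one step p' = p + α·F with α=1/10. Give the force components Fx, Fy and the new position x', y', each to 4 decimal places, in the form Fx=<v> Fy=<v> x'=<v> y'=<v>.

Fx=-17.4585 Fy=3.7323 x'=8.2542 y'=-7.6268

F_att = 1·(g−p) = 1·(-20,3) = (-20.0000,3.0000)
o1: d²=13 ≤ ρ²=31; F_rep = 26·(3,-2)/13² = (0.4615,-0.3077)
o2: d²=5 ≤ ρ²=31; F_rep = 26·(2,1)/5² = (2.0800,1.0400)
o3: d²=400 > ρ²=31 → inactive
F = F_att + ΣF_rep = (-17.4585,3.7323)
p' = p + 1/10·F = (8.2542,-7.6268)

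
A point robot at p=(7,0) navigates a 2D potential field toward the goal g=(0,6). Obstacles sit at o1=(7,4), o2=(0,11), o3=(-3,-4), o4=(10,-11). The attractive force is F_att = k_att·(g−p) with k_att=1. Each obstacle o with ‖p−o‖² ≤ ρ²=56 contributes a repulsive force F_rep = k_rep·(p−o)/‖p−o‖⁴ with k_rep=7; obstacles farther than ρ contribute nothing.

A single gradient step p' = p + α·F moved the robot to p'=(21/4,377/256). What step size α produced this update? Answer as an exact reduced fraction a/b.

α = 1/4

F_att = 1·(g−p) = 1·(-7,6) = (-7.0000,6.0000)
o1: d²=16 ≤ ρ²=56; F_rep = 7·(0,-4)/16² = (0.0000,-0.1094)
o2: d²=170 > ρ²=56 → inactive
o3: d²=116 > ρ²=56 → inactive
o4: d²=130 > ρ²=56 → inactive
F = F_att + ΣF_rep = (-7.0000,5.8906)
Δp = p'−p = (-1.7500,1.4727); α = Δx/Fx = (-7/4) / (-7) = 1/4
check: Δy/Fy = (377/256) / (377/64) = 1/4 ✓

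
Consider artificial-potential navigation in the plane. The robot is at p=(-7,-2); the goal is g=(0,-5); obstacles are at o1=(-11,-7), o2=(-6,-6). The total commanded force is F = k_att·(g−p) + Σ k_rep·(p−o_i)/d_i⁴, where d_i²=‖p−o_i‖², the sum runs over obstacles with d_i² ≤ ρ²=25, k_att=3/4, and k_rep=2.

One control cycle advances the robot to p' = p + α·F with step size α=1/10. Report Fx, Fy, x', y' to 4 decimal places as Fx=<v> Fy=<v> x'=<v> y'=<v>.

F_att = 3/4·(g−p) = 3/4·(7,-3) = (5.2500,-2.2500)
o1: d²=41 > ρ²=25 → inactive
o2: d²=17 ≤ ρ²=25; F_rep = 2·(-1,4)/17² = (-0.0069,0.0277)
F = F_att + ΣF_rep = (5.2431,-2.2223)
p' = p + 1/10·F = (-6.4757,-2.2222)

Fx=5.2431 Fy=-2.2223 x'=-6.4757 y'=-2.2222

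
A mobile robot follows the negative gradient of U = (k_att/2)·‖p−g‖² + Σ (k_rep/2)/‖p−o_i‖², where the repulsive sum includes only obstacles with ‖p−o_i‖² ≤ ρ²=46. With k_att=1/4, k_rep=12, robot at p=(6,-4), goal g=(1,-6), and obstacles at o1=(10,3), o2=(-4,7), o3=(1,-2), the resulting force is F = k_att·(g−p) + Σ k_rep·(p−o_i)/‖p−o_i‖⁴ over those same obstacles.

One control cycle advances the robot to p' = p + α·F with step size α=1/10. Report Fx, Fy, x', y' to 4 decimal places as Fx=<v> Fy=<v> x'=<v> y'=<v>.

F_att = 1/4·(g−p) = 1/4·(-5,-2) = (-1.2500,-0.5000)
o1: d²=65 > ρ²=46 → inactive
o2: d²=221 > ρ²=46 → inactive
o3: d²=29 ≤ ρ²=46; F_rep = 12·(5,-2)/29² = (0.0713,-0.0285)
F = F_att + ΣF_rep = (-1.1787,-0.5285)
p' = p + 1/10·F = (5.8821,-4.0529)

Fx=-1.1787 Fy=-0.5285 x'=5.8821 y'=-4.0529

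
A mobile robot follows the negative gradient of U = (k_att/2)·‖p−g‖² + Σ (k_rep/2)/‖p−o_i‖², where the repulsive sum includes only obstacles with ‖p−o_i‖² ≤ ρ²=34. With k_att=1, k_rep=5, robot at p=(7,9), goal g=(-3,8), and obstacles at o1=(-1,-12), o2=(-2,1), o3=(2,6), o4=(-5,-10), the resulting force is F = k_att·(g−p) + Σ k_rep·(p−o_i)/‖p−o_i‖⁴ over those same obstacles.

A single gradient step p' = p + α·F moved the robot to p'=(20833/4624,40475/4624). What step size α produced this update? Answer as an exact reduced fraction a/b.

α = 1/4

F_att = 1·(g−p) = 1·(-10,-1) = (-10.0000,-1.0000)
o1: d²=505 > ρ²=34 → inactive
o2: d²=145 > ρ²=34 → inactive
o3: d²=34 ≤ ρ²=34; F_rep = 5·(5,3)/34² = (0.0216,0.0130)
o4: d²=505 > ρ²=34 → inactive
F = F_att + ΣF_rep = (-9.9784,-0.9870)
Δp = p'−p = (-2.4946,-0.2468); α = Δx/Fx = (-11535/4624) / (-11535/1156) = 1/4
check: Δy/Fy = (-1141/4624) / (-1141/1156) = 1/4 ✓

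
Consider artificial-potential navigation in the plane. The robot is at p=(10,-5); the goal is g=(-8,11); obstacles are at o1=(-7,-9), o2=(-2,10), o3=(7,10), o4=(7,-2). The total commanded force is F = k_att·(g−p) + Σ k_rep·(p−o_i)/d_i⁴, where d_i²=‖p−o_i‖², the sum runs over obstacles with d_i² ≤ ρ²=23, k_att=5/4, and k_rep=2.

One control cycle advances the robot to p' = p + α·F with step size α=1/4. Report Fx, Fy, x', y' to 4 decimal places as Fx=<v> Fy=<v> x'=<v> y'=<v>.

F_att = 5/4·(g−p) = 5/4·(-18,16) = (-22.5000,20.0000)
o1: d²=305 > ρ²=23 → inactive
o2: d²=369 > ρ²=23 → inactive
o3: d²=234 > ρ²=23 → inactive
o4: d²=18 ≤ ρ²=23; F_rep = 2·(3,-3)/18² = (0.0185,-0.0185)
F = F_att + ΣF_rep = (-22.4815,19.9815)
p' = p + 1/4·F = (4.3796,-0.0046)

Fx=-22.4815 Fy=19.9815 x'=4.3796 y'=-0.0046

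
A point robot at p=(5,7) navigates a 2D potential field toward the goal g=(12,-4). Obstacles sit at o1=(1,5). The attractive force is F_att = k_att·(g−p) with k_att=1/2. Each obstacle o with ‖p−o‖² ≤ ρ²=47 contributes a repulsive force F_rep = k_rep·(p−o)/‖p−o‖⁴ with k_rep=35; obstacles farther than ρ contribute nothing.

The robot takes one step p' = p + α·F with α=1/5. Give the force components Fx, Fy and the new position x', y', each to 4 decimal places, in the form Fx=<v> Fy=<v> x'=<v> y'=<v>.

Fx=3.8500 Fy=-5.3250 x'=5.7700 y'=5.9350

F_att = 1/2·(g−p) = 1/2·(7,-11) = (3.5000,-5.5000)
o1: d²=20 ≤ ρ²=47; F_rep = 35·(4,2)/20² = (0.3500,0.1750)
F = F_att + ΣF_rep = (3.8500,-5.3250)
p' = p + 1/5·F = (5.7700,5.9350)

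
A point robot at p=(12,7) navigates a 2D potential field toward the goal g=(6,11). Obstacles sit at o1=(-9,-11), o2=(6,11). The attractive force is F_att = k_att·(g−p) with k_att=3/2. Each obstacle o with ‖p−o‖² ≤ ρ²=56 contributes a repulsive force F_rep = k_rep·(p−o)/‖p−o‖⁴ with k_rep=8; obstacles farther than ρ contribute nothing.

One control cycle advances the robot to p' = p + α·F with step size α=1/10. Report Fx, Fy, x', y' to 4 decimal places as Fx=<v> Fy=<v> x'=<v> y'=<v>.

Fx=-8.9822 Fy=5.9882 x'=11.1018 y'=7.5988

F_att = 3/2·(g−p) = 3/2·(-6,4) = (-9.0000,6.0000)
o1: d²=765 > ρ²=56 → inactive
o2: d²=52 ≤ ρ²=56; F_rep = 8·(6,-4)/52² = (0.0178,-0.0118)
F = F_att + ΣF_rep = (-8.9822,5.9882)
p' = p + 1/10·F = (11.1018,7.5988)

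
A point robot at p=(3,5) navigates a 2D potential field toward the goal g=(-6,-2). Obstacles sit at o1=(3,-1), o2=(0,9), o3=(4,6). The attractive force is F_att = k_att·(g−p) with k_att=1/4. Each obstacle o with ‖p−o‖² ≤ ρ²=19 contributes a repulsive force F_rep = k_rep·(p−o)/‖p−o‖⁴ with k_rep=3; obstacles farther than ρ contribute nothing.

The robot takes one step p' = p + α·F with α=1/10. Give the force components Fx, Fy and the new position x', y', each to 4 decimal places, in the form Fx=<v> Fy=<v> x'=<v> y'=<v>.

F_att = 1/4·(g−p) = 1/4·(-9,-7) = (-2.2500,-1.7500)
o1: d²=36 > ρ²=19 → inactive
o2: d²=25 > ρ²=19 → inactive
o3: d²=2 ≤ ρ²=19; F_rep = 3·(-1,-1)/2² = (-0.7500,-0.7500)
F = F_att + ΣF_rep = (-3.0000,-2.5000)
p' = p + 1/10·F = (2.7000,4.7500)

Fx=-3.0000 Fy=-2.5000 x'=2.7000 y'=4.7500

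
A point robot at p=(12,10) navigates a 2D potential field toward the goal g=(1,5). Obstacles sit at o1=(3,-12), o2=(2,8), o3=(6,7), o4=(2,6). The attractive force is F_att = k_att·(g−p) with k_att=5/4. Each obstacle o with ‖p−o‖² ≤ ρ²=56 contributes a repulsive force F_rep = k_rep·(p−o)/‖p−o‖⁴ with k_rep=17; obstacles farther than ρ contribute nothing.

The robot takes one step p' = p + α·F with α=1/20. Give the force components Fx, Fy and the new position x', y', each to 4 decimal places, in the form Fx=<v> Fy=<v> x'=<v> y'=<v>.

F_att = 5/4·(g−p) = 5/4·(-11,-5) = (-13.7500,-6.2500)
o1: d²=565 > ρ²=56 → inactive
o2: d²=104 > ρ²=56 → inactive
o3: d²=45 ≤ ρ²=56; F_rep = 17·(6,3)/45² = (0.0504,0.0252)
o4: d²=116 > ρ²=56 → inactive
F = F_att + ΣF_rep = (-13.6996,-6.2248)
p' = p + 1/20·F = (11.3150,9.6888)

Fx=-13.6996 Fy=-6.2248 x'=11.3150 y'=9.6888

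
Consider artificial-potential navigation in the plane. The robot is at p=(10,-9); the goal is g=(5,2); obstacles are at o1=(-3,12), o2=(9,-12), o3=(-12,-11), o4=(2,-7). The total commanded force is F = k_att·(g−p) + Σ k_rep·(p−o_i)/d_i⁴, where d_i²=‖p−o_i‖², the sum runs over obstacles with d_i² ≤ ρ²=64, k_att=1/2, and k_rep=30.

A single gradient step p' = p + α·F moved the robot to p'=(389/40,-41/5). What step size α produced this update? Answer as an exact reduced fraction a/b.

F_att = 1/2·(g−p) = 1/2·(-5,11) = (-2.5000,5.5000)
o1: d²=610 > ρ²=64 → inactive
o2: d²=10 ≤ ρ²=64; F_rep = 30·(1,3)/10² = (0.3000,0.9000)
o3: d²=488 > ρ²=64 → inactive
o4: d²=68 > ρ²=64 → inactive
F = F_att + ΣF_rep = (-2.2000,6.4000)
Δp = p'−p = (-0.2750,0.8000); α = Δx/Fx = (-11/40) / (-11/5) = 1/8
check: Δy/Fy = (4/5) / (32/5) = 1/8 ✓

α = 1/8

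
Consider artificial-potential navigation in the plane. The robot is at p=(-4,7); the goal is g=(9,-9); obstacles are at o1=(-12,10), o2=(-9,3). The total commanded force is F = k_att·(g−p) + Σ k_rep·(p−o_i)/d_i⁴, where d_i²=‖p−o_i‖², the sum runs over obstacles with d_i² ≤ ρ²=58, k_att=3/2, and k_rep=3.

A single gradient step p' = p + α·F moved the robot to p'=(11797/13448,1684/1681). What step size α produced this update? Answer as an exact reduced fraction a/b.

F_att = 3/2·(g−p) = 3/2·(13,-16) = (19.5000,-24.0000)
o1: d²=73 > ρ²=58 → inactive
o2: d²=41 ≤ ρ²=58; F_rep = 3·(5,4)/41² = (0.0089,0.0071)
F = F_att + ΣF_rep = (19.5089,-23.9929)
Δp = p'−p = (4.8772,-5.9982); α = Δx/Fx = (65589/13448) / (65589/3362) = 1/4
check: Δy/Fy = (-10083/1681) / (-40332/1681) = 1/4 ✓

α = 1/4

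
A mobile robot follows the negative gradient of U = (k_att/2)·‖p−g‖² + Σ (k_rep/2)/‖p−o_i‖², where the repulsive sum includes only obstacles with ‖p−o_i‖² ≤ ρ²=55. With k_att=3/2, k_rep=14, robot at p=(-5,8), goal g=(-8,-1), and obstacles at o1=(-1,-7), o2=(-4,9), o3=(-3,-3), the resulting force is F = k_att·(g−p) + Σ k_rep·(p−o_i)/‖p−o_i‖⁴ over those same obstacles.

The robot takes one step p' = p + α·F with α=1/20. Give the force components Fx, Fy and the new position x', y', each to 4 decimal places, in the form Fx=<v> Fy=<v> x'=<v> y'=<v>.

F_att = 3/2·(g−p) = 3/2·(-3,-9) = (-4.5000,-13.5000)
o1: d²=241 > ρ²=55 → inactive
o2: d²=2 ≤ ρ²=55; F_rep = 14·(-1,-1)/2² = (-3.5000,-3.5000)
o3: d²=125 > ρ²=55 → inactive
F = F_att + ΣF_rep = (-8.0000,-17.0000)
p' = p + 1/20·F = (-5.4000,7.1500)

Fx=-8.0000 Fy=-17.0000 x'=-5.4000 y'=7.1500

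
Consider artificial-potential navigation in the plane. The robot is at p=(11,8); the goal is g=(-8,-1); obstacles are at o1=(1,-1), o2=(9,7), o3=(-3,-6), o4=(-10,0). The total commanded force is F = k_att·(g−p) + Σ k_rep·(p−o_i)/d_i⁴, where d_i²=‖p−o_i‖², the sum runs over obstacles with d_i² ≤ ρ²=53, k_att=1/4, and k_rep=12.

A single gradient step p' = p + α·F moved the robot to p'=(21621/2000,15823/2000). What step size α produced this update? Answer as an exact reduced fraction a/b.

F_att = 1/4·(g−p) = 1/4·(-19,-9) = (-4.7500,-2.2500)
o1: d²=181 > ρ²=53 → inactive
o2: d²=5 ≤ ρ²=53; F_rep = 12·(2,1)/5² = (0.9600,0.4800)
o3: d²=392 > ρ²=53 → inactive
o4: d²=505 > ρ²=53 → inactive
F = F_att + ΣF_rep = (-3.7900,-1.7700)
Δp = p'−p = (-0.1895,-0.0885); α = Δx/Fx = (-379/2000) / (-379/100) = 1/20
check: Δy/Fy = (-177/2000) / (-177/100) = 1/20 ✓

α = 1/20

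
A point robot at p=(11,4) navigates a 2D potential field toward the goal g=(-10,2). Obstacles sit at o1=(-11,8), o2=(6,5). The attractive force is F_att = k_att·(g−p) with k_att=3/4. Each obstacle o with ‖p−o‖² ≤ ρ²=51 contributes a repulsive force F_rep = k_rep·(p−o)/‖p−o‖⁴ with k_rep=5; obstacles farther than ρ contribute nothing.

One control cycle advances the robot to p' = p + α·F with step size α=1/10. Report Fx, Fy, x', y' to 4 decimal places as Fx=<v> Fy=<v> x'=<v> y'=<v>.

F_att = 3/4·(g−p) = 3/4·(-21,-2) = (-15.7500,-1.5000)
o1: d²=500 > ρ²=51 → inactive
o2: d²=26 ≤ ρ²=51; F_rep = 5·(5,-1)/26² = (0.0370,-0.0074)
F = F_att + ΣF_rep = (-15.7130,-1.5074)
p' = p + 1/10·F = (9.4287,3.8493)

Fx=-15.7130 Fy=-1.5074 x'=9.4287 y'=3.8493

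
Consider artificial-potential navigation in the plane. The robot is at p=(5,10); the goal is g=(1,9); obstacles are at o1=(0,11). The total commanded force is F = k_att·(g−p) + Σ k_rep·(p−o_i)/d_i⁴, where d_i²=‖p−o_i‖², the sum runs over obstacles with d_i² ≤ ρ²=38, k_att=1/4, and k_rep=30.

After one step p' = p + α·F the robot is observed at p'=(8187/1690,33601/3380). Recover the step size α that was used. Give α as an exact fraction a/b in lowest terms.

α = 1/5

F_att = 1/4·(g−p) = 1/4·(-4,-1) = (-1.0000,-0.2500)
o1: d²=26 ≤ ρ²=38; F_rep = 30·(5,-1)/26² = (0.2219,-0.0444)
F = F_att + ΣF_rep = (-0.7781,-0.2944)
Δp = p'−p = (-0.1556,-0.0589); α = Δx/Fx = (-263/1690) / (-263/338) = 1/5
check: Δy/Fy = (-199/3380) / (-199/676) = 1/5 ✓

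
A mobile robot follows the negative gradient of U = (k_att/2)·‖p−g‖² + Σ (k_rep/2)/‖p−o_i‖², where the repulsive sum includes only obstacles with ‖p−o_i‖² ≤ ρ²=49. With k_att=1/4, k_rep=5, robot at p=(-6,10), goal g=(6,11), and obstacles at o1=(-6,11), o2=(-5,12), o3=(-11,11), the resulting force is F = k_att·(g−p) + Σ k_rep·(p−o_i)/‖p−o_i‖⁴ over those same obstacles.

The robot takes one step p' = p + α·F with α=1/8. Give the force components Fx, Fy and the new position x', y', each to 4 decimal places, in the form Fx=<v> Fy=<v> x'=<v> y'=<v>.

F_att = 1/4·(g−p) = 1/4·(12,1) = (3.0000,0.2500)
o1: d²=1 ≤ ρ²=49; F_rep = 5·(0,-1)/1² = (0.0000,-5.0000)
o2: d²=5 ≤ ρ²=49; F_rep = 5·(-1,-2)/5² = (-0.2000,-0.4000)
o3: d²=26 ≤ ρ²=49; F_rep = 5·(5,-1)/26² = (0.0370,-0.0074)
F = F_att + ΣF_rep = (2.8370,-5.1574)
p' = p + 1/8·F = (-5.6454,9.3553)

Fx=2.8370 Fy=-5.1574 x'=-5.6454 y'=9.3553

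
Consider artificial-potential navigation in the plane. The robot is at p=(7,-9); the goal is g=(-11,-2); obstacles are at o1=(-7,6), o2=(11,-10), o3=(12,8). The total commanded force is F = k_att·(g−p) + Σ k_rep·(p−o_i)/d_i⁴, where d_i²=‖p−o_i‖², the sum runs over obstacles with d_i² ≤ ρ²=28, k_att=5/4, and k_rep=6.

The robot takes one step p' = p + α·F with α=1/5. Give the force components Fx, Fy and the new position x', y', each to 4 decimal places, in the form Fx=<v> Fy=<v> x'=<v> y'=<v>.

F_att = 5/4·(g−p) = 5/4·(-18,7) = (-22.5000,8.7500)
o1: d²=421 > ρ²=28 → inactive
o2: d²=17 ≤ ρ²=28; F_rep = 6·(-4,1)/17² = (-0.0830,0.0208)
o3: d²=314 > ρ²=28 → inactive
F = F_att + ΣF_rep = (-22.5830,8.7708)
p' = p + 1/5·F = (2.4834,-7.2458)

Fx=-22.5830 Fy=8.7708 x'=2.4834 y'=-7.2458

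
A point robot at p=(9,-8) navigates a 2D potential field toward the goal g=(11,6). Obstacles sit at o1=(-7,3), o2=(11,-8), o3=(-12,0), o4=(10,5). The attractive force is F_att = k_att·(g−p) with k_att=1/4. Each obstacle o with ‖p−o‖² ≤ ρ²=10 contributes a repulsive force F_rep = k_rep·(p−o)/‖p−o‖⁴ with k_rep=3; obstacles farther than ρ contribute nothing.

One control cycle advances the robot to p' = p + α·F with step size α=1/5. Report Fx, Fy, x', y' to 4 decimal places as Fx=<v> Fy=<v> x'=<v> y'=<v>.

Fx=0.1250 Fy=3.5000 x'=9.0250 y'=-7.3000

F_att = 1/4·(g−p) = 1/4·(2,14) = (0.5000,3.5000)
o1: d²=377 > ρ²=10 → inactive
o2: d²=4 ≤ ρ²=10; F_rep = 3·(-2,0)/4² = (-0.3750,0.0000)
o3: d²=505 > ρ²=10 → inactive
o4: d²=170 > ρ²=10 → inactive
F = F_att + ΣF_rep = (0.1250,3.5000)
p' = p + 1/5·F = (9.0250,-7.3000)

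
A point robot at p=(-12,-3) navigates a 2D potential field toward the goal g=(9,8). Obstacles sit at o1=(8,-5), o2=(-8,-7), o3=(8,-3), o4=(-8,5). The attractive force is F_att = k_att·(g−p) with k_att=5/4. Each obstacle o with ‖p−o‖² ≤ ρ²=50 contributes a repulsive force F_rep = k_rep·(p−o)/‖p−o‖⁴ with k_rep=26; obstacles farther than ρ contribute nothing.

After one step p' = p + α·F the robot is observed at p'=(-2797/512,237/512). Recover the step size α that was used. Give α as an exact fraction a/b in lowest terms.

α = 1/4

F_att = 5/4·(g−p) = 5/4·(21,11) = (26.2500,13.7500)
o1: d²=404 > ρ²=50 → inactive
o2: d²=32 ≤ ρ²=50; F_rep = 26·(-4,4)/32² = (-0.1016,0.1016)
o3: d²=400 > ρ²=50 → inactive
o4: d²=80 > ρ²=50 → inactive
F = F_att + ΣF_rep = (26.1484,13.8516)
Δp = p'−p = (6.5371,3.4629); α = Δx/Fx = (3347/512) / (3347/128) = 1/4
check: Δy/Fy = (1773/512) / (1773/128) = 1/4 ✓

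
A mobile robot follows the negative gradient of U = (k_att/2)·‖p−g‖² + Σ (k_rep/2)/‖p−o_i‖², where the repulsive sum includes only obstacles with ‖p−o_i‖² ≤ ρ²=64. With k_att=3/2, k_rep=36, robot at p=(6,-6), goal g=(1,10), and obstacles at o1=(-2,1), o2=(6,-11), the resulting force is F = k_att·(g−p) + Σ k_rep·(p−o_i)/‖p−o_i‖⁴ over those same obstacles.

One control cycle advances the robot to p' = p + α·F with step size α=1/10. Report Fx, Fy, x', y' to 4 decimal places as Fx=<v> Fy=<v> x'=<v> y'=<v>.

Fx=-7.5000 Fy=24.2880 x'=5.2500 y'=-3.5712

F_att = 3/2·(g−p) = 3/2·(-5,16) = (-7.5000,24.0000)
o1: d²=113 > ρ²=64 → inactive
o2: d²=25 ≤ ρ²=64; F_rep = 36·(0,5)/25² = (0.0000,0.2880)
F = F_att + ΣF_rep = (-7.5000,24.2880)
p' = p + 1/10·F = (5.2500,-3.5712)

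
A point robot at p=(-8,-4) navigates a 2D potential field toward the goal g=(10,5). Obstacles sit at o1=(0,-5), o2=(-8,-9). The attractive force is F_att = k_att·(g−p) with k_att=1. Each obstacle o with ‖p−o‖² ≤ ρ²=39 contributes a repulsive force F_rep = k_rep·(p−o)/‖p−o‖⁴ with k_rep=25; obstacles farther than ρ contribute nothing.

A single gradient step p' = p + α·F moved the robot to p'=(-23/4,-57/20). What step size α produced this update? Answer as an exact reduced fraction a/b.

F_att = 1·(g−p) = 1·(18,9) = (18.0000,9.0000)
o1: d²=65 > ρ²=39 → inactive
o2: d²=25 ≤ ρ²=39; F_rep = 25·(0,5)/25² = (0.0000,0.2000)
F = F_att + ΣF_rep = (18.0000,9.2000)
Δp = p'−p = (2.2500,1.1500); α = Δx/Fx = (9/4) / (18) = 1/8
check: Δy/Fy = (23/20) / (46/5) = 1/8 ✓

α = 1/8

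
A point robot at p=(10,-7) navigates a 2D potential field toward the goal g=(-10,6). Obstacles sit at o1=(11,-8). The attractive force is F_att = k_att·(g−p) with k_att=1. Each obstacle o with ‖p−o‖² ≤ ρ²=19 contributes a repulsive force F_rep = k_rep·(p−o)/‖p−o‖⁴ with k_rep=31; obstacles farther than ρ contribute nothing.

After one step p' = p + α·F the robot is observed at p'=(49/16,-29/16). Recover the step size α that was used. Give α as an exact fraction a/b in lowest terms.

F_att = 1·(g−p) = 1·(-20,13) = (-20.0000,13.0000)
o1: d²=2 ≤ ρ²=19; F_rep = 31·(-1,1)/2² = (-7.7500,7.7500)
F = F_att + ΣF_rep = (-27.7500,20.7500)
Δp = p'−p = (-6.9375,5.1875); α = Δx/Fx = (-111/16) / (-111/4) = 1/4
check: Δy/Fy = (83/16) / (83/4) = 1/4 ✓

α = 1/4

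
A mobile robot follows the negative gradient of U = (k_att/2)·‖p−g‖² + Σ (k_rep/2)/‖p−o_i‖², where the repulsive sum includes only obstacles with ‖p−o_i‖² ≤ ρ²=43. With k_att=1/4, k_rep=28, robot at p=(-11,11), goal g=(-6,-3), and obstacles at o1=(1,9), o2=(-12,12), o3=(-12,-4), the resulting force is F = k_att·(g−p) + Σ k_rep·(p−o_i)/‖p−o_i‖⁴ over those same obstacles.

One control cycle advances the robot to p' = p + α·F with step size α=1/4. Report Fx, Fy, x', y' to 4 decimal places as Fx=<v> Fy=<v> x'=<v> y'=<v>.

F_att = 1/4·(g−p) = 1/4·(5,-14) = (1.2500,-3.5000)
o1: d²=148 > ρ²=43 → inactive
o2: d²=2 ≤ ρ²=43; F_rep = 28·(1,-1)/2² = (7.0000,-7.0000)
o3: d²=226 > ρ²=43 → inactive
F = F_att + ΣF_rep = (8.2500,-10.5000)
p' = p + 1/4·F = (-8.9375,8.3750)

Fx=8.2500 Fy=-10.5000 x'=-8.9375 y'=8.3750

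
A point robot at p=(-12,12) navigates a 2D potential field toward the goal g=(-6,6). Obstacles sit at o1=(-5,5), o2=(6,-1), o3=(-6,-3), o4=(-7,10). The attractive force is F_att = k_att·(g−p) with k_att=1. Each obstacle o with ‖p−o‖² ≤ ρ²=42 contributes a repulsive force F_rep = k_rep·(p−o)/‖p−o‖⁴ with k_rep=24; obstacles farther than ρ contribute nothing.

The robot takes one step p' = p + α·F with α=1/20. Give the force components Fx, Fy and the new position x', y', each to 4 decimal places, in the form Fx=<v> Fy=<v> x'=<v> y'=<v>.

F_att = 1·(g−p) = 1·(6,-6) = (6.0000,-6.0000)
o1: d²=98 > ρ²=42 → inactive
o2: d²=493 > ρ²=42 → inactive
o3: d²=261 > ρ²=42 → inactive
o4: d²=29 ≤ ρ²=42; F_rep = 24·(-5,2)/29² = (-0.1427,0.0571)
F = F_att + ΣF_rep = (5.8573,-5.9429)
p' = p + 1/20·F = (-11.7071,11.7029)

Fx=5.8573 Fy=-5.9429 x'=-11.7071 y'=11.7029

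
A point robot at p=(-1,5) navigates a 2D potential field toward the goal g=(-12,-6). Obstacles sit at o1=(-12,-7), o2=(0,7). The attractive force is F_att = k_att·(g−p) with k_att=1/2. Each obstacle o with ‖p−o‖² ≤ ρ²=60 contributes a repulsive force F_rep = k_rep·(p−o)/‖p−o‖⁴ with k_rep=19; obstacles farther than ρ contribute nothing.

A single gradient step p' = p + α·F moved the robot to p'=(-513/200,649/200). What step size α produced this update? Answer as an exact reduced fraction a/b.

α = 1/4

F_att = 1/2·(g−p) = 1/2·(-11,-11) = (-5.5000,-5.5000)
o1: d²=265 > ρ²=60 → inactive
o2: d²=5 ≤ ρ²=60; F_rep = 19·(-1,-2)/5² = (-0.7600,-1.5200)
F = F_att + ΣF_rep = (-6.2600,-7.0200)
Δp = p'−p = (-1.5650,-1.7550); α = Δx/Fx = (-313/200) / (-313/50) = 1/4
check: Δy/Fy = (-351/200) / (-351/50) = 1/4 ✓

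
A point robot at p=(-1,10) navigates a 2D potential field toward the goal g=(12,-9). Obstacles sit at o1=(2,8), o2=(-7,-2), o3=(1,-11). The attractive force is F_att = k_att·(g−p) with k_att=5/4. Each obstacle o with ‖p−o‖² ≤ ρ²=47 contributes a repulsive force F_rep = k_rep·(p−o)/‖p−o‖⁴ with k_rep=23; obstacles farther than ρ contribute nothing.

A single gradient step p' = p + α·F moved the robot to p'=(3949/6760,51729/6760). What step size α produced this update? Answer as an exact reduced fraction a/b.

α = 1/10

F_att = 5/4·(g−p) = 5/4·(13,-19) = (16.2500,-23.7500)
o1: d²=13 ≤ ρ²=47; F_rep = 23·(-3,2)/13² = (-0.4083,0.2722)
o2: d²=180 > ρ²=47 → inactive
o3: d²=445 > ρ²=47 → inactive
F = F_att + ΣF_rep = (15.8417,-23.4778)
Δp = p'−p = (1.5842,-2.3478); α = Δx/Fx = (10709/6760) / (10709/676) = 1/10
check: Δy/Fy = (-15871/6760) / (-15871/676) = 1/10 ✓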